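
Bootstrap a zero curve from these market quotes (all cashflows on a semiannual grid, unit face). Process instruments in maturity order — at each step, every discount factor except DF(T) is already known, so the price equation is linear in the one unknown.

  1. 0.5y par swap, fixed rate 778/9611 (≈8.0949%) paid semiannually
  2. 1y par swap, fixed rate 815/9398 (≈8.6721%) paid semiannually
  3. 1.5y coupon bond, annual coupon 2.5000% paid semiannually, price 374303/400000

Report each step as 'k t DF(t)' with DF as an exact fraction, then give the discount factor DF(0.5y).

step 1 [0.5y] swap r/2=389/9611: DF=(1 − 389/9611·(0))/(1+389/9611) = 9611/10000 ≈ 0.961100
step 2 [1y] swap r/2=815/18796: DF=(1 − 815/18796·(0.961100))/(1+815/18796) = 1837/2000 ≈ 0.918500
step 3 [1.5y] bond c/2=1/80: DF=(374303/400000 − 1/80·(0.961100+0.918500))/(1+1/80) = 901/1000 ≈ 0.901000

1 1/2 9611/10000
2 1 1837/2000
3 3/2 901/1000
DF(0.5y) = 9611/10000 ≈ 0.961100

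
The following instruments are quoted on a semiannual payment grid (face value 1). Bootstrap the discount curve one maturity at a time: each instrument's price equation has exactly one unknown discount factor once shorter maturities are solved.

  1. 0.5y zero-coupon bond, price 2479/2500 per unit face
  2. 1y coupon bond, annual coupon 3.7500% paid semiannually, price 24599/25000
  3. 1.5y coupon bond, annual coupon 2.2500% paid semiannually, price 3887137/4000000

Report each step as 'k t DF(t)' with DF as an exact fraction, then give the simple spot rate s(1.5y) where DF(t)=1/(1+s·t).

1 1/2 2479/2500
2 1 2369/2500
3 3/2 4697/5000
s(1.5y) = (1/(4697/5000) − 1)/(3/2) = 202/4697 ≈ 4.3006%

step 1 [0.5y] zero: DF = P = 2479/2500 ≈ 0.991600
step 2 [1y] bond c/2=3/160: DF=(24599/25000 − 3/160·(0.991600))/(1+3/160) = 2369/2500 ≈ 0.947600
step 3 [1.5y] bond c/2=9/800: DF=(3887137/4000000 − 9/800·(0.991600+0.947600))/(1+9/800) = 4697/5000 ≈ 0.939400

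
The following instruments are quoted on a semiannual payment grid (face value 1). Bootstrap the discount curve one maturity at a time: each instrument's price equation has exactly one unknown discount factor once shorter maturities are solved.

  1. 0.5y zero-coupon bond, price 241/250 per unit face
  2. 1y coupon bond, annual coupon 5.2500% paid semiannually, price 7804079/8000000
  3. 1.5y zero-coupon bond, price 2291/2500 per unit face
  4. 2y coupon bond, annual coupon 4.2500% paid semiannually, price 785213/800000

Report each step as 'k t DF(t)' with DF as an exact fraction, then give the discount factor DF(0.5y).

1 1/2 241/250
2 1 9259/10000
3 3/2 2291/2500
4 2 9027/10000
DF(0.5y) = 241/250 ≈ 0.964000

step 1 [0.5y] zero: DF = P = 241/250 ≈ 0.964000
step 2 [1y] bond c/2=21/800: DF=(7804079/8000000 − 21/800·(0.964000))/(1+21/800) = 9259/10000 ≈ 0.925900
step 3 [1.5y] zero: DF = P = 2291/2500 ≈ 0.916400
step 4 [2y] bond c/2=17/800: DF=(785213/800000 − 17/800·(0.964000+0.925900+0.916400))/(1+17/800) = 9027/10000 ≈ 0.902700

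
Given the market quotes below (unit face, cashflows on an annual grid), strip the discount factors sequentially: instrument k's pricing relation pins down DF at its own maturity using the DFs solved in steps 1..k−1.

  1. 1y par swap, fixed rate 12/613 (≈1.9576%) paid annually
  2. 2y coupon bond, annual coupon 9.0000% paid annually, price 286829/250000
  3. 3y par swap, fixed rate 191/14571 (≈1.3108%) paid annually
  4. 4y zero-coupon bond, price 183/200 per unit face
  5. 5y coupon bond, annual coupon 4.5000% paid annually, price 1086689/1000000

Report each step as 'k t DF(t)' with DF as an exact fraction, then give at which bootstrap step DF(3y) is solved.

step 1 [1y] swap r/1=12/613: DF=(1 − 12/613·(0))/(1+12/613) = 613/625 ≈ 0.980800
step 2 [2y] bond c/1=9/100: DF=(286829/250000 − 9/100·(0.980800))/(1+9/100) = 2429/2500 ≈ 0.971600
step 3 [3y] swap r/1=191/14571: DF=(1 − 191/14571·(0.980800+0.971600))/(1+191/14571) = 4809/5000 ≈ 0.961800
step 4 [4y] zero: DF = P = 183/200 ≈ 0.915000
step 5 [5y] bond c/1=9/200: DF=(1086689/1000000 − 9/200·(0.980800+0.971600+0.961800+0.915000))/(1+9/200) = 7/8 ≈ 0.875000

1 1 613/625
2 2 2429/2500
3 3 4809/5000
4 4 183/200
5 5 7/8
DF(3y) is solved at step 3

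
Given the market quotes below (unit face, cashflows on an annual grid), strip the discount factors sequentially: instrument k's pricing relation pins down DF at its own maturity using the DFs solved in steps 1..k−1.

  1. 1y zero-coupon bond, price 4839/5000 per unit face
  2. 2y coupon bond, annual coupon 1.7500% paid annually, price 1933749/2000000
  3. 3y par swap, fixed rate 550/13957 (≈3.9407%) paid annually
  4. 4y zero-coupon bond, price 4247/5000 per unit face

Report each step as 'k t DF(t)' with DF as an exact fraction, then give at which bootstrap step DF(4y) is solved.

1 1 4839/5000
2 2 1167/1250
3 3 89/100
4 4 4247/5000
DF(4y) is solved at step 4

step 1 [1y] zero: DF = P = 4839/5000 ≈ 0.967800
step 2 [2y] bond c/1=7/400: DF=(1933749/2000000 − 7/400·(0.967800))/(1+7/400) = 1167/1250 ≈ 0.933600
step 3 [3y] swap r/1=550/13957: DF=(1 − 550/13957·(0.967800+0.933600))/(1+550/13957) = 89/100 ≈ 0.890000
step 4 [4y] zero: DF = P = 4247/5000 ≈ 0.849400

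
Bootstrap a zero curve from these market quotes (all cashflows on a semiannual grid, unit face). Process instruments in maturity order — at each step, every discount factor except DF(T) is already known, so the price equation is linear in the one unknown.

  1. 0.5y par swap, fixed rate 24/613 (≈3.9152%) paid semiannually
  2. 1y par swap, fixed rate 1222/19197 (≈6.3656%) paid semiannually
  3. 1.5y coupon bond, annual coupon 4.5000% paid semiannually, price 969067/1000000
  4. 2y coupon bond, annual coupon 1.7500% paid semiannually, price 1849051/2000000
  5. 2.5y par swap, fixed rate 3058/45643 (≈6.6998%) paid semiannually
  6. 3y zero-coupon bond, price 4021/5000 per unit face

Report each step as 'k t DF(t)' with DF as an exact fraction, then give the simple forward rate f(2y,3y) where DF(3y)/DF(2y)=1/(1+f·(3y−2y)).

1 1/2 613/625
2 1 9389/10000
3 3/2 1811/2000
4 2 223/250
5 5/2 8471/10000
6 3 4021/5000
f(2y,3y) = ((223/250)/(4021/5000) − 1)/(1) = 439/4021 ≈ 10.9177%

step 1 [0.5y] swap r/2=12/613: DF=(1 − 12/613·(0))/(1+12/613) = 613/625 ≈ 0.980800
step 2 [1y] swap r/2=611/19197: DF=(1 − 611/19197·(0.980800))/(1+611/19197) = 9389/10000 ≈ 0.938900
step 3 [1.5y] bond c/2=9/400: DF=(969067/1000000 − 9/400·(0.980800+0.938900))/(1+9/400) = 1811/2000 ≈ 0.905500
step 4 [2y] bond c/2=7/800: DF=(1849051/2000000 − 7/800·(0.980800+0.938900+0.905500))/(1+7/800) = 223/250 ≈ 0.892000
step 5 [2.5y] swap r/2=1529/45643: DF=(1 − 1529/45643·(0.980800+0.938900+0.905500+0.892000))/(1+1529/45643) = 8471/10000 ≈ 0.847100
step 6 [3y] zero: DF = P = 4021/5000 ≈ 0.804200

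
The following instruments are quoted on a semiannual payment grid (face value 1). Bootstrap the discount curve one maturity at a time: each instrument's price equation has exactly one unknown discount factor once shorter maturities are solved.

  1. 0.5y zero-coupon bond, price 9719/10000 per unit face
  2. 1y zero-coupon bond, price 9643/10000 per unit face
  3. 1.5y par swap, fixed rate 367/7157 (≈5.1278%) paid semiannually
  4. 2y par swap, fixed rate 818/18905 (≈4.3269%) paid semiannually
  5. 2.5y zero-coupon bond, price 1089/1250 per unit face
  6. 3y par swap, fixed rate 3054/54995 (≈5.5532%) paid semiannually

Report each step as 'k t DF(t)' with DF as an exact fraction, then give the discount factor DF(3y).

step 1 [0.5y] zero: DF = P = 9719/10000 ≈ 0.971900
step 2 [1y] zero: DF = P = 9643/10000 ≈ 0.964300
step 3 [1.5y] swap r/2=367/14314: DF=(1 − 367/14314·(0.971900+0.964300))/(1+367/14314) = 4633/5000 ≈ 0.926600
step 4 [2y] swap r/2=409/18905: DF=(1 − 409/18905·(0.971900+0.964300+0.926600))/(1+409/18905) = 4591/5000 ≈ 0.918200
step 5 [2.5y] zero: DF = P = 1089/1250 ≈ 0.871200
step 6 [3y] swap r/2=1527/54995: DF=(1 − 1527/54995·(0.971900+0.964300+0.926600+0.918200+0.871200))/(1+1527/54995) = 8473/10000 ≈ 0.847300

1 1/2 9719/10000
2 1 9643/10000
3 3/2 4633/5000
4 2 4591/5000
5 5/2 1089/1250
6 3 8473/10000
DF(3y) = 8473/10000 ≈ 0.847300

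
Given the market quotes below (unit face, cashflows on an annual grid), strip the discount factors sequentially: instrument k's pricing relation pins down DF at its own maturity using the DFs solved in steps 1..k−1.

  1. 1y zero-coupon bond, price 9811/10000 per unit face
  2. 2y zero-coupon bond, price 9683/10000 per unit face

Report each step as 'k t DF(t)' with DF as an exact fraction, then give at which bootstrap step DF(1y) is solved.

1 1 9811/10000
2 2 9683/10000
DF(1y) is solved at step 1

step 1 [1y] zero: DF = P = 9811/10000 ≈ 0.981100
step 2 [2y] zero: DF = P = 9683/10000 ≈ 0.968300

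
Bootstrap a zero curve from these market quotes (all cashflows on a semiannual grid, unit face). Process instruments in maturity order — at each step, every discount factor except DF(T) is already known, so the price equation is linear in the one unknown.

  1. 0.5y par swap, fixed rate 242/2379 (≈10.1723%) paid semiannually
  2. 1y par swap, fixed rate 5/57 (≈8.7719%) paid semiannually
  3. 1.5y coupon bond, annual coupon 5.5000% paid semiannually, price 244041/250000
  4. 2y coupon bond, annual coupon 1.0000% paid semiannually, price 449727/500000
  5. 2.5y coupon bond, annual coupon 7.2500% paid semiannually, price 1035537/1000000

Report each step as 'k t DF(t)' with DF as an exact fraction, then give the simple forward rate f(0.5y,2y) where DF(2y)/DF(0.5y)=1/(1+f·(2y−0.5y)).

1 1/2 2379/2500
2 1 459/500
3 3/2 9/10
4 2 2203/2500
5 5/2 2179/2500
f(0.5y,2y) = ((2379/2500)/(2203/2500) − 1)/(3/2) = 352/6609 ≈ 5.3261%

step 1 [0.5y] swap r/2=121/2379: DF=(1 − 121/2379·(0))/(1+121/2379) = 2379/2500 ≈ 0.951600
step 2 [1y] swap r/2=5/114: DF=(1 − 5/114·(0.951600))/(1+5/114) = 459/500 ≈ 0.918000
step 3 [1.5y] bond c/2=11/400: DF=(244041/250000 − 11/400·(0.951600+0.918000))/(1+11/400) = 9/10 ≈ 0.900000
step 4 [2y] bond c/2=1/200: DF=(449727/500000 − 1/200·(0.951600+0.918000+0.900000))/(1+1/200) = 2203/2500 ≈ 0.881200
step 5 [2.5y] bond c/2=29/800: DF=(1035537/1000000 − 29/800·(0.951600+0.918000+0.900000+0.881200))/(1+29/800) = 2179/2500 ≈ 0.871600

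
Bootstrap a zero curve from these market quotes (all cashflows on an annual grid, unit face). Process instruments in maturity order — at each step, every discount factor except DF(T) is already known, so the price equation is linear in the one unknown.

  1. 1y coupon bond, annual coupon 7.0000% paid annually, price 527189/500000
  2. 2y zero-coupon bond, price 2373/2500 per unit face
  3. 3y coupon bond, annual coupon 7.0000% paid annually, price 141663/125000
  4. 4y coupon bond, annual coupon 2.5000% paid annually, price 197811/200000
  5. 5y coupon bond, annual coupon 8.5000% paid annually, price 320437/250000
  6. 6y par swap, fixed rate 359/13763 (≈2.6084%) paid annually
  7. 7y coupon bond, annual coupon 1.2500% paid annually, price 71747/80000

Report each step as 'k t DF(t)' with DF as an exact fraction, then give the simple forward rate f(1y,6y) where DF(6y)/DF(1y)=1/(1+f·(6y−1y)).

1 1 4927/5000
2 2 2373/2500
3 3 4663/5000
4 4 179/200
5 5 4433/5000
6 6 2141/2500
7 7 4089/5000
f(1y,6y) = ((4927/5000)/(2141/2500) − 1)/(5) = 129/4282 ≈ 3.0126%

step 1 [1y] bond c/1=7/100: DF=(527189/500000 − 7/100·(0))/(1+7/100) = 4927/5000 ≈ 0.985400
step 2 [2y] zero: DF = P = 2373/2500 ≈ 0.949200
step 3 [3y] bond c/1=7/100: DF=(141663/125000 − 7/100·(0.985400+0.949200))/(1+7/100) = 4663/5000 ≈ 0.932600
step 4 [4y] bond c/1=1/40: DF=(197811/200000 − 1/40·(0.985400+0.949200+0.932600))/(1+1/40) = 179/200 ≈ 0.895000
step 5 [5y] bond c/1=17/200: DF=(320437/250000 − 17/200·(0.985400+0.949200+0.932600+0.895000))/(1+17/200) = 4433/5000 ≈ 0.886600
step 6 [6y] swap r/1=359/13763: DF=(1 − 359/13763·(0.985400+0.949200+0.932600+0.895000+0.886600))/(1+359/13763) = 2141/2500 ≈ 0.856400
step 7 [7y] bond c/1=1/80: DF=(71747/80000 − 1/80·(0.985400+0.949200+0.932600+0.895000+0.886600+0.856400))/(1+1/80) = 4089/5000 ≈ 0.817800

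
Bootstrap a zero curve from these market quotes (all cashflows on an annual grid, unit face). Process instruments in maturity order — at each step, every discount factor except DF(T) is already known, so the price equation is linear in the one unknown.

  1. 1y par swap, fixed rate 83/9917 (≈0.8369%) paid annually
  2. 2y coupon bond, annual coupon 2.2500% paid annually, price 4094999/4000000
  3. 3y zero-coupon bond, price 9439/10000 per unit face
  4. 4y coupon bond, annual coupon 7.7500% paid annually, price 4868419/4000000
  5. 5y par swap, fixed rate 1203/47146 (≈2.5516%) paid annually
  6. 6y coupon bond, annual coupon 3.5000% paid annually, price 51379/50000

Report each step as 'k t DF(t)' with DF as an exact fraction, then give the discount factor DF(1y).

1 1 9917/10000
2 2 4897/5000
3 3 9439/10000
4 4 9199/10000
5 5 8797/10000
6 6 4167/5000
DF(1y) = 9917/10000 ≈ 0.991700

step 1 [1y] swap r/1=83/9917: DF=(1 − 83/9917·(0))/(1+83/9917) = 9917/10000 ≈ 0.991700
step 2 [2y] bond c/1=9/400: DF=(4094999/4000000 − 9/400·(0.991700))/(1+9/400) = 4897/5000 ≈ 0.979400
step 3 [3y] zero: DF = P = 9439/10000 ≈ 0.943900
step 4 [4y] bond c/1=31/400: DF=(4868419/4000000 − 31/400·(0.991700+0.979400+0.943900))/(1+31/400) = 9199/10000 ≈ 0.919900
step 5 [5y] swap r/1=1203/47146: DF=(1 − 1203/47146·(0.991700+0.979400+0.943900+0.919900))/(1+1203/47146) = 8797/10000 ≈ 0.879700
step 6 [6y] bond c/1=7/200: DF=(51379/50000 − 7/200·(0.991700+0.979400+0.943900+0.919900+0.879700))/(1+7/200) = 4167/5000 ≈ 0.833400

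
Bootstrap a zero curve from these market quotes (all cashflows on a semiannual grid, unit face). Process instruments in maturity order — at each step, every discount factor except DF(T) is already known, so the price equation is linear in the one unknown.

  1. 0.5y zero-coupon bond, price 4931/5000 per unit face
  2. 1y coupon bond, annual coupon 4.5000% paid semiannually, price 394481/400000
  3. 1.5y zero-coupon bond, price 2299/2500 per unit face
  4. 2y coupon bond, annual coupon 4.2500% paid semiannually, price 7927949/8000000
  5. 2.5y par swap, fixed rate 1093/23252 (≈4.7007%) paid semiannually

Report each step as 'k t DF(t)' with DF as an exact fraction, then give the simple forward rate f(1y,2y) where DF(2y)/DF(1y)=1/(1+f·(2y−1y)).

1 1/2 4931/5000
2 1 2357/2500
3 3/2 2299/2500
4 2 9111/10000
5 5/2 8907/10000
f(1y,2y) = ((2357/2500)/(9111/10000) − 1)/(1) = 317/9111 ≈ 3.4793%

step 1 [0.5y] zero: DF = P = 4931/5000 ≈ 0.986200
step 2 [1y] bond c/2=9/400: DF=(394481/400000 − 9/400·(0.986200))/(1+9/400) = 2357/2500 ≈ 0.942800
step 3 [1.5y] zero: DF = P = 2299/2500 ≈ 0.919600
step 4 [2y] bond c/2=17/800: DF=(7927949/8000000 − 17/800·(0.986200+0.942800+0.919600))/(1+17/800) = 9111/10000 ≈ 0.911100
step 5 [2.5y] swap r/2=1093/46504: DF=(1 − 1093/46504·(0.986200+0.942800+0.919600+0.911100))/(1+1093/46504) = 8907/10000 ≈ 0.890700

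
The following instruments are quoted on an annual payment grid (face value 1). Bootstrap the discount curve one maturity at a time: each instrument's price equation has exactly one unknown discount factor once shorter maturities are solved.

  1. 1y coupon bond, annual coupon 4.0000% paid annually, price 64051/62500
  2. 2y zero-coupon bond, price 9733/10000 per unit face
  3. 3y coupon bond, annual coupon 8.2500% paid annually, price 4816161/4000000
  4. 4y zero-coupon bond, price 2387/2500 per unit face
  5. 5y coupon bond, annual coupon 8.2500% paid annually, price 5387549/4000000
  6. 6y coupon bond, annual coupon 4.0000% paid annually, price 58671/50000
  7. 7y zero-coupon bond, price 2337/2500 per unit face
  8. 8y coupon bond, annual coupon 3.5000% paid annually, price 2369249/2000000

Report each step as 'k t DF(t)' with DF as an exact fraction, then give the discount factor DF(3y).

step 1 [1y] bond c/1=1/25: DF=(64051/62500 − 1/25·(0))/(1+1/25) = 4927/5000 ≈ 0.985400
step 2 [2y] zero: DF = P = 9733/10000 ≈ 0.973300
step 3 [3y] bond c/1=33/400: DF=(4816161/4000000 − 33/400·(0.985400+0.973300))/(1+33/400) = 963/1000 ≈ 0.963000
step 4 [4y] zero: DF = P = 2387/2500 ≈ 0.954800
step 5 [5y] bond c/1=33/400: DF=(5387549/4000000 − 33/400·(0.985400+0.973300+0.963000+0.954800))/(1+33/400) = 593/625 ≈ 0.948800
step 6 [6y] bond c/1=1/25: DF=(58671/50000 − 1/25·(0.985400+0.973300+0.963000+0.954800+0.948800))/(1+1/25) = 9427/10000 ≈ 0.942700
step 7 [7y] zero: DF = P = 2337/2500 ≈ 0.934800
step 8 [8y] bond c/1=7/200: DF=(2369249/2000000 − 7/200·(0.985400+0.973300+0.963000+0.954800+0.948800+0.942700+0.934800))/(1+7/200) = 9179/10000 ≈ 0.917900

1 1 4927/5000
2 2 9733/10000
3 3 963/1000
4 4 2387/2500
5 5 593/625
6 6 9427/10000
7 7 2337/2500
8 8 9179/10000
DF(3y) = 963/1000 ≈ 0.963000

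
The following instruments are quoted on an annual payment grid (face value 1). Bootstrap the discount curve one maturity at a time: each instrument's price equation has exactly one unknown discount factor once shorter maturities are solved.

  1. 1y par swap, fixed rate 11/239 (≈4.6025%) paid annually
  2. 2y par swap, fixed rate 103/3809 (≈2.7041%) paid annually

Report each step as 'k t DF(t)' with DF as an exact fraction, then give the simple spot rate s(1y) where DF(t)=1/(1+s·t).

step 1 [1y] swap r/1=11/239: DF=(1 − 11/239·(0))/(1+11/239) = 239/250 ≈ 0.956000
step 2 [2y] swap r/1=103/3809: DF=(1 − 103/3809·(0.956000))/(1+103/3809) = 1897/2000 ≈ 0.948500

1 1 239/250
2 2 1897/2000
s(1y) = (1/(239/250) − 1)/(1) = 11/239 ≈ 4.6025%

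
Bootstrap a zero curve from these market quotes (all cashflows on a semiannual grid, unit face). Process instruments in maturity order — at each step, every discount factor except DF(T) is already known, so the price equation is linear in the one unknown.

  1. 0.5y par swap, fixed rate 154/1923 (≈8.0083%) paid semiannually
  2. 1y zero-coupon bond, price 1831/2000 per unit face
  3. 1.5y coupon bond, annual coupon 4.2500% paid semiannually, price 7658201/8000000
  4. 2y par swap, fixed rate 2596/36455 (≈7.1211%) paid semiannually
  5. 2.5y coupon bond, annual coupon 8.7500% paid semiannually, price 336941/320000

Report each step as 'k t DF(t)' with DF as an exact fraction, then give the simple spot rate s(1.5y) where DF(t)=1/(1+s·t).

1 1/2 1923/2000
2 1 1831/2000
3 3/2 8983/10000
4 2 4351/5000
5 5/2 107/125
s(1.5y) = (1/(8983/10000) − 1)/(3/2) = 678/8983 ≈ 7.5476%

step 1 [0.5y] swap r/2=77/1923: DF=(1 − 77/1923·(0))/(1+77/1923) = 1923/2000 ≈ 0.961500
step 2 [1y] zero: DF = P = 1831/2000 ≈ 0.915500
step 3 [1.5y] bond c/2=17/800: DF=(7658201/8000000 − 17/800·(0.961500+0.915500))/(1+17/800) = 8983/10000 ≈ 0.898300
step 4 [2y] swap r/2=1298/36455: DF=(1 − 1298/36455·(0.961500+0.915500+0.898300))/(1+1298/36455) = 4351/5000 ≈ 0.870200
step 5 [2.5y] bond c/2=7/160: DF=(336941/320000 − 7/160·(0.961500+0.915500+0.898300+0.870200))/(1+7/160) = 107/125 ≈ 0.856000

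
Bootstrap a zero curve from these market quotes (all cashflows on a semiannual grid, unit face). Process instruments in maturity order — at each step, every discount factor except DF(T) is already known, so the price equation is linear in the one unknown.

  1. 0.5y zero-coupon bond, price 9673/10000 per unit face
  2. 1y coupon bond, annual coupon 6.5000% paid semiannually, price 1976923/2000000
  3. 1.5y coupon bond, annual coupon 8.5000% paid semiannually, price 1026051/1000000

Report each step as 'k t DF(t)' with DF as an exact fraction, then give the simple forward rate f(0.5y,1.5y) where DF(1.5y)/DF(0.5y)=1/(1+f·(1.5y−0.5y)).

1 1/2 9673/10000
2 1 9269/10000
3 3/2 907/1000
f(0.5y,1.5y) = ((9673/10000)/(907/1000) − 1)/(1) = 603/9070 ≈ 6.6483%

step 1 [0.5y] zero: DF = P = 9673/10000 ≈ 0.967300
step 2 [1y] bond c/2=13/400: DF=(1976923/2000000 − 13/400·(0.967300))/(1+13/400) = 9269/10000 ≈ 0.926900
step 3 [1.5y] bond c/2=17/400: DF=(1026051/1000000 − 17/400·(0.967300+0.926900))/(1+17/400) = 907/1000 ≈ 0.907000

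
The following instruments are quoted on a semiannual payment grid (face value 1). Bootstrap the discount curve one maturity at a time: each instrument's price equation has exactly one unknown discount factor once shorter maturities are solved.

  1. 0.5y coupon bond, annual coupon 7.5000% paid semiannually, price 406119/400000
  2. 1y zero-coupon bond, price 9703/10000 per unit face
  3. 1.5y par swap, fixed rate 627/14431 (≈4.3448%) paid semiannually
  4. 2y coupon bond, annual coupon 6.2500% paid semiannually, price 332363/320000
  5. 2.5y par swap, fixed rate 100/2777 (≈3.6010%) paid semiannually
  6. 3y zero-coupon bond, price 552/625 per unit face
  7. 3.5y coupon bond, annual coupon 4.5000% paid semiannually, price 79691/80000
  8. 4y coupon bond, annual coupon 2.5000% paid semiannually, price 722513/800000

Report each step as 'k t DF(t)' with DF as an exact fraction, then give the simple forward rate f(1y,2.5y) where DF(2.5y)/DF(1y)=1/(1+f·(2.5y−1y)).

1 1/2 4893/5000
2 1 9703/10000
3 3/2 9373/10000
4 2 9197/10000
5 5/2 183/200
6 3 552/625
7 7/2 8509/10000
8 4 8123/10000
f(1y,2.5y) = ((9703/10000)/(183/200) − 1)/(3/2) = 553/13725 ≈ 4.0291%

step 1 [0.5y] bond c/2=3/80: DF=(406119/400000 − 3/80·(0))/(1+3/80) = 4893/5000 ≈ 0.978600
step 2 [1y] zero: DF = P = 9703/10000 ≈ 0.970300
step 3 [1.5y] swap r/2=627/28862: DF=(1 − 627/28862·(0.978600+0.970300))/(1+627/28862) = 9373/10000 ≈ 0.937300
step 4 [2y] bond c/2=1/32: DF=(332363/320000 − 1/32·(0.978600+0.970300+0.937300))/(1+1/32) = 9197/10000 ≈ 0.919700
step 5 [2.5y] swap r/2=50/2777: DF=(1 − 50/2777·(0.978600+0.970300+0.937300+0.919700))/(1+50/2777) = 183/200 ≈ 0.915000
step 6 [3y] zero: DF = P = 552/625 ≈ 0.883200
step 7 [3.5y] bond c/2=9/400: DF=(79691/80000 − 9/400·(0.978600+0.970300+0.937300+0.919700+0.915000+0.883200))/(1+9/400) = 8509/10000 ≈ 0.850900
step 8 [4y] bond c/2=1/80: DF=(722513/800000 − 1/80·(0.978600+0.970300+0.937300+0.919700+0.915000+0.883200+0.850900))/(1+1/80) = 8123/10000 ≈ 0.812300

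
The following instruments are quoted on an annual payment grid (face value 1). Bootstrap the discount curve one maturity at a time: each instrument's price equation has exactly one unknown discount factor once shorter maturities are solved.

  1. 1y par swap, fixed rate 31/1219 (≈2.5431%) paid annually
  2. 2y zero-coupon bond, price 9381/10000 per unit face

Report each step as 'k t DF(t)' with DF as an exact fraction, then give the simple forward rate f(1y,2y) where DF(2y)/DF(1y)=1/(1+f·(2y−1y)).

step 1 [1y] swap r/1=31/1219: DF=(1 − 31/1219·(0))/(1+31/1219) = 1219/1250 ≈ 0.975200
step 2 [2y] zero: DF = P = 9381/10000 ≈ 0.938100

1 1 1219/1250
2 2 9381/10000
f(1y,2y) = ((1219/1250)/(9381/10000) − 1)/(1) = 7/177 ≈ 3.9548%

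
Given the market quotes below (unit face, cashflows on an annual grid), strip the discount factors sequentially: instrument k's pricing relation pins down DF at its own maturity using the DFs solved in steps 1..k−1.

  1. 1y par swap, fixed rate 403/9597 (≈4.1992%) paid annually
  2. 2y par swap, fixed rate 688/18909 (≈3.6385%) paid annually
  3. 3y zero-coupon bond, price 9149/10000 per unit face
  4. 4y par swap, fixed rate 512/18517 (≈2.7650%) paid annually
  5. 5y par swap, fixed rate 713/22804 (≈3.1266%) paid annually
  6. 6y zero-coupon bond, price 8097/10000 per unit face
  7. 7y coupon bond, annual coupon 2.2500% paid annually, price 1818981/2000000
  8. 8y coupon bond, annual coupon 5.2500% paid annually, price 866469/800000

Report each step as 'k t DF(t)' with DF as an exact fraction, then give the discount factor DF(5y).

1 1 9597/10000
2 2 582/625
3 3 9149/10000
4 4 561/625
5 5 4287/5000
6 6 8097/10000
7 7 7713/10000
8 8 7227/10000
DF(5y) = 4287/5000 ≈ 0.857400

step 1 [1y] swap r/1=403/9597: DF=(1 − 403/9597·(0))/(1+403/9597) = 9597/10000 ≈ 0.959700
step 2 [2y] swap r/1=688/18909: DF=(1 − 688/18909·(0.959700))/(1+688/18909) = 582/625 ≈ 0.931200
step 3 [3y] zero: DF = P = 9149/10000 ≈ 0.914900
step 4 [4y] swap r/1=512/18517: DF=(1 − 512/18517·(0.959700+0.931200+0.914900))/(1+512/18517) = 561/625 ≈ 0.897600
step 5 [5y] swap r/1=713/22804: DF=(1 − 713/22804·(0.959700+0.931200+0.914900+0.897600))/(1+713/22804) = 4287/5000 ≈ 0.857400
step 6 [6y] zero: DF = P = 8097/10000 ≈ 0.809700
step 7 [7y] bond c/1=9/400: DF=(1818981/2000000 − 9/400·(0.959700+0.931200+0.914900+0.897600+0.857400+0.809700))/(1+9/400) = 7713/10000 ≈ 0.771300
step 8 [8y] bond c/1=21/400: DF=(866469/800000 − 21/400·(0.959700+0.931200+0.914900+0.897600+0.857400+0.809700+0.771300))/(1+21/400) = 7227/10000 ≈ 0.722700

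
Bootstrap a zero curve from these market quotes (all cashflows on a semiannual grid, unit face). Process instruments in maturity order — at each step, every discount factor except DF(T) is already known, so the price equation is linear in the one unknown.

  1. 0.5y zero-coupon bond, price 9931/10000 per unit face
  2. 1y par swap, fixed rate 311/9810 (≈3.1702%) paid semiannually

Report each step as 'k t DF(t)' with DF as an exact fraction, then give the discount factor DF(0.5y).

1 1/2 9931/10000
2 1 9689/10000
DF(0.5y) = 9931/10000 ≈ 0.993100

step 1 [0.5y] zero: DF = P = 9931/10000 ≈ 0.993100
step 2 [1y] swap r/2=311/19620: DF=(1 − 311/19620·(0.993100))/(1+311/19620) = 9689/10000 ≈ 0.968900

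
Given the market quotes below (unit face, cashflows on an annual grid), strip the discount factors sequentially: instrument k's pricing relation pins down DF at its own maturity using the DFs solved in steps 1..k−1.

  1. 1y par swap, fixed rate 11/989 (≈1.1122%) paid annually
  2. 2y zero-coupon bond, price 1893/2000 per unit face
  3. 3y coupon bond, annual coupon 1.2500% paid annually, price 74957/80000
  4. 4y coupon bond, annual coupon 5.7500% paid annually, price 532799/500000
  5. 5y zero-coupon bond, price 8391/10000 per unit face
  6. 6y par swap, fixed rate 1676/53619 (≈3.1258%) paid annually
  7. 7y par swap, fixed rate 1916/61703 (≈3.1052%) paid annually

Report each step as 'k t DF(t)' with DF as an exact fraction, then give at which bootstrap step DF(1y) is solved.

step 1 [1y] swap r/1=11/989: DF=(1 − 11/989·(0))/(1+11/989) = 989/1000 ≈ 0.989000
step 2 [2y] zero: DF = P = 1893/2000 ≈ 0.946500
step 3 [3y] bond c/1=1/80: DF=(74957/80000 − 1/80·(0.989000+0.946500))/(1+1/80) = 1803/2000 ≈ 0.901500
step 4 [4y] bond c/1=23/400: DF=(532799/500000 − 23/400·(0.989000+0.946500+0.901500))/(1+23/400) = 4267/5000 ≈ 0.853400
step 5 [5y] zero: DF = P = 8391/10000 ≈ 0.839100
step 6 [6y] swap r/1=1676/53619: DF=(1 − 1676/53619·(0.989000+0.946500+0.901500+0.853400+0.839100))/(1+1676/53619) = 2081/2500 ≈ 0.832400
step 7 [7y] swap r/1=1916/61703: DF=(1 − 1916/61703·(0.989000+0.946500+0.901500+0.853400+0.839100+0.832400))/(1+1916/61703) = 2021/2500 ≈ 0.808400

1 1 989/1000
2 2 1893/2000
3 3 1803/2000
4 4 4267/5000
5 5 8391/10000
6 6 2081/2500
7 7 2021/2500
DF(1y) is solved at step 1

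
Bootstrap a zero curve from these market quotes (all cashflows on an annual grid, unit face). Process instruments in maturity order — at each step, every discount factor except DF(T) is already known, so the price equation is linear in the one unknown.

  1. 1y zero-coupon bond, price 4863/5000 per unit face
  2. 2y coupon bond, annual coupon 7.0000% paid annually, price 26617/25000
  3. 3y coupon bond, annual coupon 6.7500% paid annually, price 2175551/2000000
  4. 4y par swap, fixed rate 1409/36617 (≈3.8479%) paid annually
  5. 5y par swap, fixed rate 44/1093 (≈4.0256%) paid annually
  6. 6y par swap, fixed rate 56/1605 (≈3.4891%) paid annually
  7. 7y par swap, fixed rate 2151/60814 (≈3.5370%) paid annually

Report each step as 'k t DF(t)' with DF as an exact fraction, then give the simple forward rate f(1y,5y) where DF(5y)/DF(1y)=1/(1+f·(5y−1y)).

step 1 [1y] zero: DF = P = 4863/5000 ≈ 0.972600
step 2 [2y] bond c/1=7/100: DF=(26617/25000 − 7/100·(0.972600))/(1+7/100) = 4657/5000 ≈ 0.931400
step 3 [3y] bond c/1=27/400: DF=(2175551/2000000 − 27/400·(0.972600+0.931400))/(1+27/400) = 4493/5000 ≈ 0.898600
step 4 [4y] swap r/1=1409/36617: DF=(1 − 1409/36617·(0.972600+0.931400+0.898600))/(1+1409/36617) = 8591/10000 ≈ 0.859100
step 5 [5y] swap r/1=44/1093: DF=(1 − 44/1093·(0.972600+0.931400+0.898600+0.859100))/(1+44/1093) = 2049/2500 ≈ 0.819600
step 6 [6y] swap r/1=56/1605: DF=(1 − 56/1605·(0.972600+0.931400+0.898600+0.859100+0.819600))/(1+56/1605) = 1019/1250 ≈ 0.815200
step 7 [7y] swap r/1=2151/60814: DF=(1 − 2151/60814·(0.972600+0.931400+0.898600+0.859100+0.819600+0.815200))/(1+2151/60814) = 7849/10000 ≈ 0.784900

1 1 4863/5000
2 2 4657/5000
3 3 4493/5000
4 4 8591/10000
5 5 2049/2500
6 6 1019/1250
7 7 7849/10000
f(1y,5y) = ((4863/5000)/(2049/2500) − 1)/(4) = 255/5464 ≈ 4.6669%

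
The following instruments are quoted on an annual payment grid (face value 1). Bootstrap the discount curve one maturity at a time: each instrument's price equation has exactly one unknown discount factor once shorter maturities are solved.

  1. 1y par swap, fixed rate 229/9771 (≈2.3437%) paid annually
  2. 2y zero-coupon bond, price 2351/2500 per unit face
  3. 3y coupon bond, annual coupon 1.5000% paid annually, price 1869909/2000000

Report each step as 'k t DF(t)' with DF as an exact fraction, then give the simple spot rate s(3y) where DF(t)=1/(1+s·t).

1 1 9771/10000
2 2 2351/2500
3 3 558/625
s(3y) = (1/(558/625) − 1)/(3) = 67/1674 ≈ 4.0024%

step 1 [1y] swap r/1=229/9771: DF=(1 − 229/9771·(0))/(1+229/9771) = 9771/10000 ≈ 0.977100
step 2 [2y] zero: DF = P = 2351/2500 ≈ 0.940400
step 3 [3y] bond c/1=3/200: DF=(1869909/2000000 − 3/200·(0.977100+0.940400))/(1+3/200) = 558/625 ≈ 0.892800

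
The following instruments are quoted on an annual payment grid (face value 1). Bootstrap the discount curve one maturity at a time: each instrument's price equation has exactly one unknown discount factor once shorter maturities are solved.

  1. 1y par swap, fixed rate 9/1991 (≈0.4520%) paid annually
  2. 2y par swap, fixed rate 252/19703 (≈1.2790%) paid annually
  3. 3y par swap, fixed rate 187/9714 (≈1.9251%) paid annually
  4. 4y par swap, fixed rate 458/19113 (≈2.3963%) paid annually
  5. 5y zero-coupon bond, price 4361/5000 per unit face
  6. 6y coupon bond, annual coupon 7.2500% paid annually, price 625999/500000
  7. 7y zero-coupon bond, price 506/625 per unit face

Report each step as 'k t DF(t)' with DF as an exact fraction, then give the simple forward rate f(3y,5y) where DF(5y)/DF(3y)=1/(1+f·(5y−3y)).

step 1 [1y] swap r/1=9/1991: DF=(1 − 9/1991·(0))/(1+9/1991) = 1991/2000 ≈ 0.995500
step 2 [2y] swap r/1=252/19703: DF=(1 − 252/19703·(0.995500))/(1+252/19703) = 2437/2500 ≈ 0.974800
step 3 [3y] swap r/1=187/9714: DF=(1 − 187/9714·(0.995500+0.974800))/(1+187/9714) = 9439/10000 ≈ 0.943900
step 4 [4y] swap r/1=458/19113: DF=(1 − 458/19113·(0.995500+0.974800+0.943900))/(1+458/19113) = 2271/2500 ≈ 0.908400
step 5 [5y] zero: DF = P = 4361/5000 ≈ 0.872200
step 6 [6y] bond c/1=29/400: DF=(625999/500000 − 29/400·(0.995500+0.974800+0.943900+0.908400+0.872200))/(1+29/400) = 17/20 ≈ 0.850000
step 7 [7y] zero: DF = P = 506/625 ≈ 0.809600

1 1 1991/2000
2 2 2437/2500
3 3 9439/10000
4 4 2271/2500
5 5 4361/5000
6 6 17/20
7 7 506/625
f(3y,5y) = ((9439/10000)/(4361/5000) − 1)/(2) = 717/17444 ≈ 4.1103%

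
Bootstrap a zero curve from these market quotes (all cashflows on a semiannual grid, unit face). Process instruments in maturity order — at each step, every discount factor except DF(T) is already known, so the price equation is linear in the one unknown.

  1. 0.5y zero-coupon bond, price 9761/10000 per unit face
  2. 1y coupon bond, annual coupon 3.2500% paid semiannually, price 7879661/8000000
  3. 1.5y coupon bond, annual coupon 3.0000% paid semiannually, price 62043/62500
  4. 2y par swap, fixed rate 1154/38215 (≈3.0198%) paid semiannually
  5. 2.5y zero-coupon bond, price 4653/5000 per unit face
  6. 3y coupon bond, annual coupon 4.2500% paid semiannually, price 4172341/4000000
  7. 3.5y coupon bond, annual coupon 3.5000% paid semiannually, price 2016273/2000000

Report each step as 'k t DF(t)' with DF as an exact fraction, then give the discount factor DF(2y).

step 1 [0.5y] zero: DF = P = 9761/10000 ≈ 0.976100
step 2 [1y] bond c/2=13/800: DF=(7879661/8000000 − 13/800·(0.976100))/(1+13/800) = 596/625 ≈ 0.953600
step 3 [1.5y] bond c/2=3/200: DF=(62043/62500 − 3/200·(0.976100+0.953600))/(1+3/200) = 1899/2000 ≈ 0.949500
step 4 [2y] swap r/2=577/38215: DF=(1 − 577/38215·(0.976100+0.953600+0.949500))/(1+577/38215) = 9423/10000 ≈ 0.942300
step 5 [2.5y] zero: DF = P = 4653/5000 ≈ 0.930600
step 6 [3y] bond c/2=17/800: DF=(4172341/4000000 − 17/800·(0.976100+0.953600+0.949500+0.942300+0.930600))/(1+17/800) = 369/400 ≈ 0.922500
step 7 [3.5y] bond c/2=7/400: DF=(2016273/2000000 − 7/400·(0.976100+0.953600+0.949500+0.942300+0.930600+0.922500))/(1+7/400) = 2233/2500 ≈ 0.893200

1 1/2 9761/10000
2 1 596/625
3 3/2 1899/2000
4 2 9423/10000
5 5/2 4653/5000
6 3 369/400
7 7/2 2233/2500
DF(2y) = 9423/10000 ≈ 0.942300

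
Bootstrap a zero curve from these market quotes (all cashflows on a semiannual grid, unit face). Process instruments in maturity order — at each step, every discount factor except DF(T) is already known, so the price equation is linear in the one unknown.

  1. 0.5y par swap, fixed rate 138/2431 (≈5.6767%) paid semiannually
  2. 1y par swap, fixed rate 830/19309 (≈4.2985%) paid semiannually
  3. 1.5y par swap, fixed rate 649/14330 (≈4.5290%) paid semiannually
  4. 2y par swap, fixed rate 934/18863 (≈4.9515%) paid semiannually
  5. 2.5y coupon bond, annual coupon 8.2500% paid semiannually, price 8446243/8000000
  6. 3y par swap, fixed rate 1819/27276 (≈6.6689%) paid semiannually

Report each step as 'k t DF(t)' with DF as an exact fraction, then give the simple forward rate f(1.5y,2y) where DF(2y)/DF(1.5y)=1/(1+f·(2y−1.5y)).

step 1 [0.5y] swap r/2=69/2431: DF=(1 − 69/2431·(0))/(1+69/2431) = 2431/2500 ≈ 0.972400
step 2 [1y] swap r/2=415/19309: DF=(1 − 415/19309·(0.972400))/(1+415/19309) = 1917/2000 ≈ 0.958500
step 3 [1.5y] swap r/2=649/28660: DF=(1 − 649/28660·(0.972400+0.958500))/(1+649/28660) = 9351/10000 ≈ 0.935100
step 4 [2y] swap r/2=467/18863: DF=(1 − 467/18863·(0.972400+0.958500+0.935100))/(1+467/18863) = 4533/5000 ≈ 0.906600
step 5 [2.5y] bond c/2=33/800: DF=(8446243/8000000 − 33/800·(0.972400+0.958500+0.935100+0.906600))/(1+33/800) = 1729/2000 ≈ 0.864500
step 6 [3y] swap r/2=1819/54552: DF=(1 − 1819/54552·(0.972400+0.958500+0.935100+0.906600+0.864500))/(1+1819/54552) = 8181/10000 ≈ 0.818100

1 1/2 2431/2500
2 1 1917/2000
3 3/2 9351/10000
4 2 4533/5000
5 5/2 1729/2000
6 3 8181/10000
f(1.5y,2y) = ((9351/10000)/(4533/5000) − 1)/(1/2) = 95/1511 ≈ 6.2872%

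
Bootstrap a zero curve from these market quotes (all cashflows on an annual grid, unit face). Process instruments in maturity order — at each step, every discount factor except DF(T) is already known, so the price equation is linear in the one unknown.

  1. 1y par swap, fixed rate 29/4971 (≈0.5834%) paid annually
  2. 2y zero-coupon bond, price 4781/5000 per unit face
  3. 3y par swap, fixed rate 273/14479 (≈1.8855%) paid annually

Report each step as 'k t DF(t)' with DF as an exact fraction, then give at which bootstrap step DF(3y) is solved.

step 1 [1y] swap r/1=29/4971: DF=(1 − 29/4971·(0))/(1+29/4971) = 4971/5000 ≈ 0.994200
step 2 [2y] zero: DF = P = 4781/5000 ≈ 0.956200
step 3 [3y] swap r/1=273/14479: DF=(1 − 273/14479·(0.994200+0.956200))/(1+273/14479) = 4727/5000 ≈ 0.945400

1 1 4971/5000
2 2 4781/5000
3 3 4727/5000
DF(3y) is solved at step 3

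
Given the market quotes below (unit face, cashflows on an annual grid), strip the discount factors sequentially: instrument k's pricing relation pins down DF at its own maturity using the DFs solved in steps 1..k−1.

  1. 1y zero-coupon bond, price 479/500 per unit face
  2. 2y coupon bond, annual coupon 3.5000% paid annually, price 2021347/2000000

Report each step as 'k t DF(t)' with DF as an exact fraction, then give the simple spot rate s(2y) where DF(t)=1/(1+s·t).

1 1 479/500
2 2 9441/10000
s(2y) = (1/(9441/10000) − 1)/(2) = 559/18882 ≈ 2.9605%

step 1 [1y] zero: DF = P = 479/500 ≈ 0.958000
step 2 [2y] bond c/1=7/200: DF=(2021347/2000000 − 7/200·(0.958000))/(1+7/200) = 9441/10000 ≈ 0.944100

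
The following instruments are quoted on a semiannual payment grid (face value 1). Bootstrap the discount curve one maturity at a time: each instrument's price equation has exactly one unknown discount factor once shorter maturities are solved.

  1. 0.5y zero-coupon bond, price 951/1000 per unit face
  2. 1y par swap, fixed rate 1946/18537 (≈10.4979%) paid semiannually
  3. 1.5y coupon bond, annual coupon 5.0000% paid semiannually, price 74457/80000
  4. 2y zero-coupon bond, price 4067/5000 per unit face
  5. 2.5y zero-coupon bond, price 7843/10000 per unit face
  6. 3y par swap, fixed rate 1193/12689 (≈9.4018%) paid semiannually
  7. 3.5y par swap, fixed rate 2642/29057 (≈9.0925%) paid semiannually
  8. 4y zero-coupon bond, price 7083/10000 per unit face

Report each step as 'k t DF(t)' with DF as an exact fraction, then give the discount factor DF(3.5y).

1 1/2 951/1000
2 1 9027/10000
3 3/2 2157/2500
4 2 4067/5000
5 5/2 7843/10000
6 3 3807/5000
7 7/2 3679/5000
8 4 7083/10000
DF(3.5y) = 3679/5000 ≈ 0.735800

step 1 [0.5y] zero: DF = P = 951/1000 ≈ 0.951000
step 2 [1y] swap r/2=973/18537: DF=(1 − 973/18537·(0.951000))/(1+973/18537) = 9027/10000 ≈ 0.902700
step 3 [1.5y] bond c/2=1/40: DF=(74457/80000 − 1/40·(0.951000+0.902700))/(1+1/40) = 2157/2500 ≈ 0.862800
step 4 [2y] zero: DF = P = 4067/5000 ≈ 0.813400
step 5 [2.5y] zero: DF = P = 7843/10000 ≈ 0.784300
step 6 [3y] swap r/2=1193/25378: DF=(1 − 1193/25378·(0.951000+0.902700+0.862800+0.813400+0.784300))/(1+1193/25378) = 3807/5000 ≈ 0.761400
step 7 [3.5y] swap r/2=1321/29057: DF=(1 − 1321/29057·(0.951000+0.902700+0.862800+0.813400+0.784300+0.761400))/(1+1321/29057) = 3679/5000 ≈ 0.735800
step 8 [4y] zero: DF = P = 7083/10000 ≈ 0.708300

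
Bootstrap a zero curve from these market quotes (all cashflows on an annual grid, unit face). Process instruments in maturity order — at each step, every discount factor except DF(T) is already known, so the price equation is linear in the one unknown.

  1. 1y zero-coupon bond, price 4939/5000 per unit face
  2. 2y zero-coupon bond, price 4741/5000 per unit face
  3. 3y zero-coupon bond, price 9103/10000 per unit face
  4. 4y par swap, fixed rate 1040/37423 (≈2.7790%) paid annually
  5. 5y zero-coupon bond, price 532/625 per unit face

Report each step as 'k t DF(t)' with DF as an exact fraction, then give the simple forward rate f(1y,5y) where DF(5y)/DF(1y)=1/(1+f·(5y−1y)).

step 1 [1y] zero: DF = P = 4939/5000 ≈ 0.987800
step 2 [2y] zero: DF = P = 4741/5000 ≈ 0.948200
step 3 [3y] zero: DF = P = 9103/10000 ≈ 0.910300
step 4 [4y] swap r/1=1040/37423: DF=(1 − 1040/37423·(0.987800+0.948200+0.910300))/(1+1040/37423) = 112/125 ≈ 0.896000
step 5 [5y] zero: DF = P = 532/625 ≈ 0.851200

1 1 4939/5000
2 2 4741/5000
3 3 9103/10000
4 4 112/125
5 5 532/625
f(1y,5y) = ((4939/5000)/(532/625) − 1)/(4) = 683/17024 ≈ 4.0120%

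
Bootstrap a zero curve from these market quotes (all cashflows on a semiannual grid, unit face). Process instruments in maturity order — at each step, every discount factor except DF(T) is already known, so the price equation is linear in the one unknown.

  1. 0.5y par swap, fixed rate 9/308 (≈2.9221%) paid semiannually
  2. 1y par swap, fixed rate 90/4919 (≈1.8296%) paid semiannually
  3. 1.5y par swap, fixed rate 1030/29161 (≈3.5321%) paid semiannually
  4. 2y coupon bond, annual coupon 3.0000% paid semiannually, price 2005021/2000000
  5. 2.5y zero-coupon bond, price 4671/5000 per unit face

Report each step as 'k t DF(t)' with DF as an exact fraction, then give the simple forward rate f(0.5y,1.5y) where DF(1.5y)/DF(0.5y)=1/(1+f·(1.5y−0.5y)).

1 1/2 616/625
2 1 491/500
3 3/2 1897/2000
4 2 4723/5000
5 5/2 4671/5000
f(0.5y,1.5y) = ((616/625)/(1897/2000) − 1)/(1) = 53/1355 ≈ 3.9114%

step 1 [0.5y] swap r/2=9/616: DF=(1 − 9/616·(0))/(1+9/616) = 616/625 ≈ 0.985600
step 2 [1y] swap r/2=45/4919: DF=(1 − 45/4919·(0.985600))/(1+45/4919) = 491/500 ≈ 0.982000
step 3 [1.5y] swap r/2=515/29161: DF=(1 − 515/29161·(0.985600+0.982000))/(1+515/29161) = 1897/2000 ≈ 0.948500
step 4 [2y] bond c/2=3/200: DF=(2005021/2000000 − 3/200·(0.985600+0.982000+0.948500))/(1+3/200) = 4723/5000 ≈ 0.944600
step 5 [2.5y] zero: DF = P = 4671/5000 ≈ 0.934200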